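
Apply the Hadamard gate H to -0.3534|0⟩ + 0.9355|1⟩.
0.4116|0⟩ - 0.9114|1⟩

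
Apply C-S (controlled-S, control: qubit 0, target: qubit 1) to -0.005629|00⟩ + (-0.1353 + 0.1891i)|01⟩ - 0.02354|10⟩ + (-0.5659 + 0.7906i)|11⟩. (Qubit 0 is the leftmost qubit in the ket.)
-0.005629|00⟩ + (-0.1353 + 0.1891i)|01⟩ - 0.02354|10⟩ + (-0.7906 - 0.5659i)|11⟩

C-S leaves the control-|0⟩ kets |00⟩, |01⟩ unchanged and applies S to qubit 1 on the control-|1⟩ pair (|10⟩, |11⟩).
S = [[1, 0], [0, i]].
With a = amp(|10⟩) = -0.02354 and b = amp(|11⟩) = (-0.5659 + 0.7906i):
new amp(|10⟩) = (1)·a = -0.02354
new amp(|11⟩) = (i)·b = (-0.7906 - 0.5659i)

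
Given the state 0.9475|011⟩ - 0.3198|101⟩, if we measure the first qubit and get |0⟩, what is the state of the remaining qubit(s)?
|11⟩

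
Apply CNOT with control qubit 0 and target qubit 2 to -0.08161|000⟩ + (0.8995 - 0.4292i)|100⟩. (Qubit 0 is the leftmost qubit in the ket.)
-0.08161|000⟩ + (0.8995 - 0.4292i)|101⟩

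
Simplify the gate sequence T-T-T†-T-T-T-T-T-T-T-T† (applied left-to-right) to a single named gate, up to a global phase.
T†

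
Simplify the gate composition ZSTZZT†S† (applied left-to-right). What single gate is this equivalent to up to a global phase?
Z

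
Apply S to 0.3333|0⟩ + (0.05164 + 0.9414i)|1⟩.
0.3333|0⟩ + (-0.9414 + 0.05164i)|1⟩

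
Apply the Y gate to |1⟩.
-i|0⟩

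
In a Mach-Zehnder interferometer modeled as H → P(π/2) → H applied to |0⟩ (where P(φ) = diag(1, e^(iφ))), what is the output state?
(1/2 + (1/2)i)|0⟩ + (1/2 - (1/2)i)|1⟩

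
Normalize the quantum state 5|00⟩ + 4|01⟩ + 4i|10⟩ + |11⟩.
0.6565|00⟩ + 0.5252|01⟩ + 0.5252i|10⟩ + 0.1313|11⟩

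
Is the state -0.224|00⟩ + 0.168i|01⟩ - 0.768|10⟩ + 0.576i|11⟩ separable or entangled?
Separable

Writing the state as a|00⟩ + b|01⟩ + c|10⟩ + d|11⟩, it is a product state iff ad − bc = 0.
Here (a, b, c, d) = (-0.224, 0.168i, -0.768, 0.576i): ad − bc = (-0.224)(0.576i) − (0.168i)(-0.768) = 0, so the state is separable.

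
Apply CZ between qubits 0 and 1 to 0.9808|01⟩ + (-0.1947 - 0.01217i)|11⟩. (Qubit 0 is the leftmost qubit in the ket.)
0.9808|01⟩ + (0.1947 + 0.01217i)|11⟩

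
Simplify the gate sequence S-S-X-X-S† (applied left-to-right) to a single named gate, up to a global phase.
S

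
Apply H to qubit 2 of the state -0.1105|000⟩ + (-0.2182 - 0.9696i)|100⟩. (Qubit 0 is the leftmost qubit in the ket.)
-0.07814|000⟩ - 0.07814|001⟩ + (-0.1543 - 0.6856i)|100⟩ + (-0.1543 - 0.6856i)|101⟩

H on qubit 2 mixes each pair of kets that differ only in qubit 2: amplitudes (a, b) of (|…0…⟩, |…1…⟩) become ((a + b)/√2, (a − b)/√2). Kets absent from the input have amplitude 0.
(|000⟩, |001⟩): (a, b) = (-0.1105, 0) → (-0.07814, -0.07814)
(|100⟩, |101⟩): (a, b) = ((-0.2182 - 0.9696i), 0) → ((-0.1543 - 0.6856i), (-0.1543 - 0.6856i))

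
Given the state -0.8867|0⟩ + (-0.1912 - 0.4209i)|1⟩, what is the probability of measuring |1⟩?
0.2137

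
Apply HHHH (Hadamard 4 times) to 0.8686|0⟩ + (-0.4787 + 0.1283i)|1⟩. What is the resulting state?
0.8686|0⟩ + (-0.4787 + 0.1283i)|1⟩

H² = I, so an even number of Hadamards cancels: H^4 = I and the state is unchanged.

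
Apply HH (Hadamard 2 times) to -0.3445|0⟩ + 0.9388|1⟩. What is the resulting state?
-0.3445|0⟩ + 0.9388|1⟩

H² = I, so an even number of Hadamards cancels: H^2 = I and the state is unchanged.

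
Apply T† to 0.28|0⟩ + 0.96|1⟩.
0.28|0⟩ + (0.6788 - 0.6788i)|1⟩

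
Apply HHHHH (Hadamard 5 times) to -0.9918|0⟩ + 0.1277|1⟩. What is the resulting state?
-0.611|0⟩ - 0.7916|1⟩

H² = I, so H^5 = H: a single Hadamard. With (a, b) = (-0.9918, 0.1277), H gives ((a + b)/√2, (a − b)/√2) = (-0.611, -0.7916).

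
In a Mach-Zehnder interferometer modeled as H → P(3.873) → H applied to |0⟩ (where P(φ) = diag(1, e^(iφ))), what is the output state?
(0.1279 - 0.334i)|0⟩ + (0.8721 + 0.334i)|1⟩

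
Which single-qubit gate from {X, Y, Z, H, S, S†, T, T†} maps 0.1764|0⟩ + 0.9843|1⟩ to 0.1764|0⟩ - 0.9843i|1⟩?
S†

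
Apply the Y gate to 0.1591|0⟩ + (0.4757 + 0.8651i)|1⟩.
(0.8651 - 0.4757i)|0⟩ + 0.1591i|1⟩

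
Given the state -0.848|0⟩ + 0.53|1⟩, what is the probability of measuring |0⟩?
0.7191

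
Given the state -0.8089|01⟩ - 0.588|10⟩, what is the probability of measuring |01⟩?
0.6543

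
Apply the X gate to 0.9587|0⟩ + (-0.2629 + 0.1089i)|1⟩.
(-0.2629 + 0.1089i)|0⟩ + 0.9587|1⟩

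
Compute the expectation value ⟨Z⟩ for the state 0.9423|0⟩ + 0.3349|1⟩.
0.7758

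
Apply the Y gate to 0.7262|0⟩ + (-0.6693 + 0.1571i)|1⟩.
(0.1571 + 0.6693i)|0⟩ + 0.7262i|1⟩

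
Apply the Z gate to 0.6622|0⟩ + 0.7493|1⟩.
0.6622|0⟩ - 0.7493|1⟩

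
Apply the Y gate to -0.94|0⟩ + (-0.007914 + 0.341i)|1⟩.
(0.341 + 0.007914i)|0⟩ - 0.94i|1⟩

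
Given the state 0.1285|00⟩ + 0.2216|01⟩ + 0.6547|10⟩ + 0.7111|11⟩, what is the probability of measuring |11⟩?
0.5057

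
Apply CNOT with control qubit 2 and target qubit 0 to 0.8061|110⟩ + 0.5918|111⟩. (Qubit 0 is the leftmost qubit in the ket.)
0.5918|011⟩ + 0.8061|110⟩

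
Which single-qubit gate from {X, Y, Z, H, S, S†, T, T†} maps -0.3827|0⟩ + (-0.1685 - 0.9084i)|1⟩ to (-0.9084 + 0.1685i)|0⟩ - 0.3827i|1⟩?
Y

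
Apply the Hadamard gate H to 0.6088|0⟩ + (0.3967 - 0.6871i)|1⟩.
(0.711 - 0.4859i)|0⟩ + (0.15 + 0.4859i)|1⟩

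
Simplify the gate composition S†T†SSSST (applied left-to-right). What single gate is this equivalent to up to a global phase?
S†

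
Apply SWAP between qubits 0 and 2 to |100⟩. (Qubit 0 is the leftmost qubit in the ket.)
|001⟩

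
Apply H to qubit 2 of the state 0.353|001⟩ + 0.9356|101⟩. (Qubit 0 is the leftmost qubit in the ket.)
0.2496|000⟩ - 0.2496|001⟩ + 0.6616|100⟩ - 0.6616|101⟩

H on qubit 2 mixes each pair of kets that differ only in qubit 2: amplitudes (a, b) of (|…0…⟩, |…1…⟩) become ((a + b)/√2, (a − b)/√2). Kets absent from the input have amplitude 0.
(|000⟩, |001⟩): (a, b) = (0, 0.353) → (0.2496, -0.2496)
(|100⟩, |101⟩): (a, b) = (0, 0.9356) → (0.6616, -0.6616)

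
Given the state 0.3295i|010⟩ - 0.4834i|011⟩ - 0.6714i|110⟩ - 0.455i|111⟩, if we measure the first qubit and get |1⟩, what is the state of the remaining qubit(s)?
-0.8278i|10⟩ - 0.561i|11⟩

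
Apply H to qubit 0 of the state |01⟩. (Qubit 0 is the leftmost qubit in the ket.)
1/√2|01⟩ + 1/√2|11⟩

H on qubit 0 mixes each pair of kets that differ only in qubit 0: amplitudes (a, b) of (|…0…⟩, |…1…⟩) become ((a + b)/√2, (a − b)/√2). Kets absent from the input have amplitude 0.
(|01⟩, |11⟩): (a, b) = (1, 0) → (1/√2, 1/√2)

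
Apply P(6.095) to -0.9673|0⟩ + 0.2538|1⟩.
-0.9673|0⟩ + (0.2493 - 0.04748i)|1⟩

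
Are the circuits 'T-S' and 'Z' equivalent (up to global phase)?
No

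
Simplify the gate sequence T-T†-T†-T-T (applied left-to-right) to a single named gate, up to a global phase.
T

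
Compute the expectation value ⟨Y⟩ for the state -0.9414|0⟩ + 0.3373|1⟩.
0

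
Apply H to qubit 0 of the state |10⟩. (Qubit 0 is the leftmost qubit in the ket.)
1/√2|00⟩ - 1/√2|10⟩

H on qubit 0 mixes each pair of kets that differ only in qubit 0: amplitudes (a, b) of (|…0…⟩, |…1…⟩) become ((a + b)/√2, (a − b)/√2). Kets absent from the input have amplitude 0.
(|00⟩, |10⟩): (a, b) = (0, 1) → (1/√2, -1/√2)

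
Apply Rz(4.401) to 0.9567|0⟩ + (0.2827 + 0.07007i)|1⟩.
(-0.5634 - 0.7732i)|0⟩ + (-0.2231 + 0.1872i)|1⟩

Rz(4.401) = [[e^(−iθ/2), 0], [0, e^(iθ/2)]] with e^(±iθ/2) = cos(θ/2) ± i·sin(θ/2); θ = 4.401, cos(θ/2) ≈ -0.588905, sin(θ/2) ≈ 0.808202.
With a = amp(|0⟩) = 0.9567 and b = amp(|1⟩) = (0.2827 + 0.07007i):
new amp(|0⟩) = (-0.588905 - 0.808202i)·a = (-0.5634 - 0.7732i)
new amp(|1⟩) = (-0.588905 + 0.808202i)·b = (-0.2231 + 0.1872i)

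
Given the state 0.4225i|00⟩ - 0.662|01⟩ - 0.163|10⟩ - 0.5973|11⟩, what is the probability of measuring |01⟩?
0.4382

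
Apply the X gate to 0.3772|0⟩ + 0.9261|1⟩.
0.9261|0⟩ + 0.3772|1⟩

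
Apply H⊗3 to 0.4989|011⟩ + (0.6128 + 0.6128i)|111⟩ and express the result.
(0.393 + 0.2167i)|000⟩ + (-0.393 - 0.2167i)|001⟩ + (-0.393 - 0.2167i)|010⟩ + (0.393 + 0.2167i)|011⟩ + (-0.04027 - 0.2167i)|100⟩ + (0.04027 + 0.2167i)|101⟩ + (0.04027 + 0.2167i)|110⟩ + (-0.04027 - 0.2167i)|111⟩

H⊗3 gives amp(|y⟩) = (1/2√2) Σ_x (−1)^(x·y) amp(|x⟩), where x·y is the number of positions in which both x and y have a 1.
|000⟩: (0.4989 + (0.6128 + 0.6128i))/(2√2) = (0.393 + 0.2167i)
|001⟩: (-0.4989 - (0.6128 + 0.6128i))/(2√2) = (-0.393 - 0.2167i)
|010⟩: (-0.4989 - (0.6128 + 0.6128i))/(2√2) = (-0.393 - 0.2167i)
|011⟩: (0.4989 + (0.6128 + 0.6128i))/(2√2) = (0.393 + 0.2167i)
|100⟩: (0.4989 - (0.6128 + 0.6128i))/(2√2) = (-0.04027 - 0.2167i)
|101⟩: (-0.4989 + (0.6128 + 0.6128i))/(2√2) = (0.04027 + 0.2167i)
|110⟩: (-0.4989 + (0.6128 + 0.6128i))/(2√2) = (0.04027 + 0.2167i)
|111⟩: (0.4989 - (0.6128 + 0.6128i))/(2√2) = (-0.04027 - 0.2167i)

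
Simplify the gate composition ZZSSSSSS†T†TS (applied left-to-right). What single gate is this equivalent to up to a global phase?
S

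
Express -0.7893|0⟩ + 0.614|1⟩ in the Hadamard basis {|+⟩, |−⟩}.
-0.124|+⟩ - 0.9923|−⟩

With |ψ⟩ = α|0⟩ + β|1⟩, the Hadamard-basis coefficients are ⟨+|ψ⟩ = (α + β)/√2 and ⟨−|ψ⟩ = (α − β)/√2.
Here α = -0.7893, β = 0.614: (α + β)/√2 = -0.124, (α − β)/√2 = -0.9923.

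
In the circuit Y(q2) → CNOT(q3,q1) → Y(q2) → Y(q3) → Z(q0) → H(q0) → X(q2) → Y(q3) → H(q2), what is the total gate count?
9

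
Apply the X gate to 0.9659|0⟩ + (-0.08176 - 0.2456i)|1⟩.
(-0.08176 - 0.2456i)|0⟩ + 0.9659|1⟩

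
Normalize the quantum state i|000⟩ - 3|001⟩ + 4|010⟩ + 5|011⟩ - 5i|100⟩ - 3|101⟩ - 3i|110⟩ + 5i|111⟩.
0.09167i|000⟩ - 0.275|001⟩ + 0.3667|010⟩ + 0.4583|011⟩ - 0.4583i|100⟩ - 0.275|101⟩ - 0.275i|110⟩ + 0.4583i|111⟩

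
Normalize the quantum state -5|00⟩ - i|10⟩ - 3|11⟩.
-0.8452|00⟩ - 0.169i|10⟩ - 0.5071|11⟩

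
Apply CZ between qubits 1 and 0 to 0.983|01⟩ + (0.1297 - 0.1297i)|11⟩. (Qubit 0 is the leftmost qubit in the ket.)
0.983|01⟩ + (-0.1297 + 0.1297i)|11⟩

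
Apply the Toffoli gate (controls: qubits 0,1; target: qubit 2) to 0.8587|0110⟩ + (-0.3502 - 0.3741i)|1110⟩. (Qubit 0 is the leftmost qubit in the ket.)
0.8587|0110⟩ + (-0.3502 - 0.3741i)|1100⟩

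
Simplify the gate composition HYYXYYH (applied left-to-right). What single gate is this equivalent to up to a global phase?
Z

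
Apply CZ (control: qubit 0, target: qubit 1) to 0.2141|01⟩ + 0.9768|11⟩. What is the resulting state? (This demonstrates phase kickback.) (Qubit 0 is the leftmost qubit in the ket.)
0.2141|01⟩ - 0.9768|11⟩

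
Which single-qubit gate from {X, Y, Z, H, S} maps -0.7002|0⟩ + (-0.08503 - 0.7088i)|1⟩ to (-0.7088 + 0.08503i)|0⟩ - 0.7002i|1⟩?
Y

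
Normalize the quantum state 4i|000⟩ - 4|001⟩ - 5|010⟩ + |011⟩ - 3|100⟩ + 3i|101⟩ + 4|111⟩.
0.417i|000⟩ - 0.417|001⟩ - 0.5213|010⟩ + 0.1043|011⟩ - 0.3128|100⟩ + 0.3128i|101⟩ + 0.417|111⟩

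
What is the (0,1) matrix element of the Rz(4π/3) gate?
0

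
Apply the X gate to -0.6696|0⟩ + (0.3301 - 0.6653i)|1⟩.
(0.3301 - 0.6653i)|0⟩ - 0.6696|1⟩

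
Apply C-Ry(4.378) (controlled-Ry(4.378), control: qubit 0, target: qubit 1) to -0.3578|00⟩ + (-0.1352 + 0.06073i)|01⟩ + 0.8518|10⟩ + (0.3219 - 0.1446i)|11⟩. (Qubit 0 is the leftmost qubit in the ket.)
-0.3578|00⟩ + (-0.1352 + 0.06073i)|01⟩ + (-0.756 + 0.1178i)|10⟩ + (0.5076 + 0.08381i)|11⟩

C-Ry(4.378) leaves the control-|0⟩ kets |00⟩, |01⟩ unchanged and applies Ry(4.378) to qubit 1 on the control-|1⟩ pair (|10⟩, |11⟩).
Ry(4.378) = [[cos(θ/2), −sin(θ/2)], [sin(θ/2), cos(θ/2)]]; θ = 4.378, cos(θ/2) ≈ -0.579572, sin(θ/2) ≈ 0.814921.
With a = amp(|10⟩) = 0.8518 and b = amp(|11⟩) = (0.3219 - 0.1446i):
new amp(|10⟩) = (-0.579572)·a + (-0.814921)·b = (-0.756 + 0.1178i)
new amp(|11⟩) = (0.814921)·a + (-0.579572)·b = (0.5076 + 0.08381i)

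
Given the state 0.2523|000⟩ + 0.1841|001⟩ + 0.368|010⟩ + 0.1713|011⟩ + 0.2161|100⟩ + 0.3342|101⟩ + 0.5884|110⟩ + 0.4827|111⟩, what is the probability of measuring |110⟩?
0.3462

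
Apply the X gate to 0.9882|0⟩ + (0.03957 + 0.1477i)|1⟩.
(0.03957 + 0.1477i)|0⟩ + 0.9882|1⟩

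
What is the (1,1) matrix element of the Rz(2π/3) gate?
(1/2 + 0.866i)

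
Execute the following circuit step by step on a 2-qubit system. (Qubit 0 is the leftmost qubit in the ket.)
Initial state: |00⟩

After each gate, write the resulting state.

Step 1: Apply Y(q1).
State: i|01⟩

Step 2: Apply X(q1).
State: i|00⟩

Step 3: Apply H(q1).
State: (1/√2)i|00⟩ + (1/√2)i|01⟩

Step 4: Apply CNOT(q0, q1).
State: (1/√2)i|00⟩ + (1/√2)i|01⟩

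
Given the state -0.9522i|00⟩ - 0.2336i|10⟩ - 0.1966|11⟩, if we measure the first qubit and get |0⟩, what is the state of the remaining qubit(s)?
-i|0⟩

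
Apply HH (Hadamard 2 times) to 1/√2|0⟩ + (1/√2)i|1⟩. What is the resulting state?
1/√2|0⟩ + (1/√2)i|1⟩

H² = I, so an even number of Hadamards cancels: H^2 = I and the state is unchanged.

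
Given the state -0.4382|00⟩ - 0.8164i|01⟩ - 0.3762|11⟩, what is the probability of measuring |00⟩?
0.192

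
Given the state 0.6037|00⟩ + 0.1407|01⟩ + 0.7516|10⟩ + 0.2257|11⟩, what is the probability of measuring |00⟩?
0.3645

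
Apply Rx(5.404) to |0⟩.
-0.9049|0⟩ - 0.4256i|1⟩

Rx(5.404) = [[cos(θ/2), −i·sin(θ/2)], [−i·sin(θ/2), cos(θ/2)]]; θ = 5.404, cos(θ/2) ≈ -0.904925, sin(θ/2) ≈ 0.425571.
With a = amp(|0⟩) = 1 and b = amp(|1⟩) = 0:
new amp(|0⟩) = (-0.904925)·a + (-0.425571i)·b = -0.9049
new amp(|1⟩) = (-0.425571i)·a + (-0.904925)·b = -0.4256i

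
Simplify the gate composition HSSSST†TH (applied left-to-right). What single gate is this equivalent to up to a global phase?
I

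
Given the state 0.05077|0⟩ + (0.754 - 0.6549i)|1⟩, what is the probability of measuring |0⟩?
0.002578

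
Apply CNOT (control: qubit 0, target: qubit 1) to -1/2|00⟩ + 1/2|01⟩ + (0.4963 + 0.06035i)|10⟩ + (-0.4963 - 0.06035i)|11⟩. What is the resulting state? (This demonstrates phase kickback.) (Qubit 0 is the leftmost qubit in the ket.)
-1/2|00⟩ + 1/2|01⟩ + (-0.4963 - 0.06035i)|10⟩ + (0.4963 + 0.06035i)|11⟩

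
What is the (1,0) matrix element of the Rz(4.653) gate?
0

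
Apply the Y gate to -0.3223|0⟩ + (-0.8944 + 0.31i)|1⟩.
(0.31 + 0.8944i)|0⟩ - 0.3223i|1⟩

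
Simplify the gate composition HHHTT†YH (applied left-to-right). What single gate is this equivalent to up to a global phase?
Y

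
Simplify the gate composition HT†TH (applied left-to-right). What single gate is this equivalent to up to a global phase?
I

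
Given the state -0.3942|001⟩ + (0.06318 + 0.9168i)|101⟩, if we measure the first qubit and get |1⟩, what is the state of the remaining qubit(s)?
(0.06875 + 0.9976i)|01⟩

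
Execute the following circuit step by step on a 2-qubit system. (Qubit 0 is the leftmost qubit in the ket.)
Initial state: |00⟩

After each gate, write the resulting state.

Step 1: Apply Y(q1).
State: i|01⟩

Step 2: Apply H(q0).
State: (1/√2)i|01⟩ + (1/√2)i|11⟩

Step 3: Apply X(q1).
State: (1/√2)i|00⟩ + (1/√2)i|10⟩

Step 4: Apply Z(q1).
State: (1/√2)i|00⟩ + (1/√2)i|10⟩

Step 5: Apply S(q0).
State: (1/√2)i|00⟩ - 1/√2|10⟩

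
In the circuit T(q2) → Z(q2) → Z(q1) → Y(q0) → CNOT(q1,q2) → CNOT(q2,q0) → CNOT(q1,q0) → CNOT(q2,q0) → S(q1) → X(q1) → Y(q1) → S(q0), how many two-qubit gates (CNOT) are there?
4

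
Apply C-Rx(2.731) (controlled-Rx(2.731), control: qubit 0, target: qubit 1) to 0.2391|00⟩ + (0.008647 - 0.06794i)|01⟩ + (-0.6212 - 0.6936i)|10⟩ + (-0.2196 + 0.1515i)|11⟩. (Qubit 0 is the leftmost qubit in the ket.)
0.2391|00⟩ + (0.008647 - 0.06794i)|01⟩ + (0.02168 + 0.07359i)|10⟩ + (-0.7238 + 0.639i)|11⟩

C-Rx(2.731) leaves the control-|0⟩ kets |00⟩, |01⟩ unchanged and applies Rx(2.731) to qubit 1 on the control-|1⟩ pair (|10⟩, |11⟩).
Rx(2.731) = [[cos(θ/2), −i·sin(θ/2)], [−i·sin(θ/2), cos(θ/2)]]; θ = 2.731, cos(θ/2) ≈ 0.203857, sin(θ/2) ≈ 0.979001.
With a = amp(|10⟩) = (-0.6212 - 0.6936i) and b = amp(|11⟩) = (-0.2196 + 0.1515i):
new amp(|10⟩) = (0.203857)·a + (-0.979001i)·b = (0.02168 + 0.07359i)
new amp(|11⟩) = (-0.979001i)·a + (0.203857)·b = (-0.7238 + 0.639i)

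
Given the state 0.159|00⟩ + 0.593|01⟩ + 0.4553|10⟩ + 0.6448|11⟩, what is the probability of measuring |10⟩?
0.2073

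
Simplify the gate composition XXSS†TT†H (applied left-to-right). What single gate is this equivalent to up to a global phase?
H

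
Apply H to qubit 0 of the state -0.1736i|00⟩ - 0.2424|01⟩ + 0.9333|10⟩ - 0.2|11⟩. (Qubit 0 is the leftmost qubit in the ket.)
(0.6599 - 0.1228i)|00⟩ - 0.3128|01⟩ + (-0.6599 - 0.1228i)|10⟩ - 0.02998|11⟩

H on qubit 0 mixes each pair of kets that differ only in qubit 0: amplitudes (a, b) of (|…0…⟩, |…1…⟩) become ((a + b)/√2, (a − b)/√2). Kets absent from the input have amplitude 0.
(|00⟩, |10⟩): (a, b) = (-0.1736i, 0.9333) → ((0.6599 - 0.1228i), (-0.6599 - 0.1228i))
(|01⟩, |11⟩): (a, b) = (-0.2424, -0.2) → (-0.3128, -0.02998)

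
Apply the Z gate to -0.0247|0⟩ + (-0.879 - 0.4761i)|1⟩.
-0.0247|0⟩ + (0.879 + 0.4761i)|1⟩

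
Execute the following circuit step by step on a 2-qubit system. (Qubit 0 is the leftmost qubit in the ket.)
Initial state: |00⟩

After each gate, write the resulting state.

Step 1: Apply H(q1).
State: 1/√2|00⟩ + 1/√2|01⟩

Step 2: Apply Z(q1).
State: 1/√2|00⟩ - 1/√2|01⟩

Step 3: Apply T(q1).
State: 1/√2|00⟩ + (-1/2 - (1/2)i)|01⟩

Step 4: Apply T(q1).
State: 1/√2|00⟩ - (1/√2)i|01⟩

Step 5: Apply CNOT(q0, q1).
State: 1/√2|00⟩ - (1/√2)i|01⟩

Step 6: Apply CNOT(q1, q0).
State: 1/√2|00⟩ - (1/√2)i|11⟩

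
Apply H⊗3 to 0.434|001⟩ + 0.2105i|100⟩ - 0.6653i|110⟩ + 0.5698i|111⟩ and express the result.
(0.1534 + 0.04066i)|000⟩ + (-0.1534 - 0.3623i)|001⟩ + (0.1534 + 0.1082i)|010⟩ + (-0.1534 + 0.5111i)|011⟩ + (0.1534 - 0.04066i)|100⟩ + (-0.1534 + 0.3623i)|101⟩ + (0.1534 - 0.1082i)|110⟩ + (-0.1534 - 0.5111i)|111⟩

H⊗3 gives amp(|y⟩) = (1/2√2) Σ_x (−1)^(x·y) amp(|x⟩), where x·y is the number of positions in which both x and y have a 1.
|000⟩: (0.434 + 0.2105i - 0.6653i + 0.5698i)/(2√2) = (0.1534 + 0.04066i)
|001⟩: (-0.434 + 0.2105i - 0.6653i - 0.5698i)/(2√2) = (-0.1534 - 0.3623i)
|010⟩: (0.434 + 0.2105i + 0.6653i - 0.5698i)/(2√2) = (0.1534 + 0.1082i)
|011⟩: (-0.434 + 0.2105i + 0.6653i + 0.5698i)/(2√2) = (-0.1534 + 0.5111i)
|100⟩: (0.434 - 0.2105i + 0.6653i - 0.5698i)/(2√2) = (0.1534 - 0.04066i)
|101⟩: (-0.434 - 0.2105i + 0.6653i + 0.5698i)/(2√2) = (-0.1534 + 0.3623i)
|110⟩: (0.434 - 0.2105i - 0.6653i + 0.5698i)/(2√2) = (0.1534 - 0.1082i)
|111⟩: (-0.434 - 0.2105i - 0.6653i - 0.5698i)/(2√2) = (-0.1534 - 0.5111i)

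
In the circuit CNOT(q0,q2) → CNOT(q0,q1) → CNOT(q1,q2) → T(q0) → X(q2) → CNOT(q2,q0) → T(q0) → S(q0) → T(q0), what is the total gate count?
9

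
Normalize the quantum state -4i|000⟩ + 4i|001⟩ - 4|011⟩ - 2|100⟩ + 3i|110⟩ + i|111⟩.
-0.508i|000⟩ + 0.508i|001⟩ - 0.508|011⟩ - 0.254|100⟩ + 0.381i|110⟩ + 0.127i|111⟩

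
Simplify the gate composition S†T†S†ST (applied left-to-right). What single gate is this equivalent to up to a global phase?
S†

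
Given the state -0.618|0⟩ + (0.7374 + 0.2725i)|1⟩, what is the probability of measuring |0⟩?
0.3819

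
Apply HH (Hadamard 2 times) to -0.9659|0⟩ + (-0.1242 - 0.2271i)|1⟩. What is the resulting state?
-0.9659|0⟩ + (-0.1242 - 0.2271i)|1⟩

H² = I, so an even number of Hadamards cancels: H^2 = I and the state is unchanged.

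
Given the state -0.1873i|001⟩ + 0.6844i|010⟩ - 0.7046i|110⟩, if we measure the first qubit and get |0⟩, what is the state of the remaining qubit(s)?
-0.264i|01⟩ + 0.9645i|10⟩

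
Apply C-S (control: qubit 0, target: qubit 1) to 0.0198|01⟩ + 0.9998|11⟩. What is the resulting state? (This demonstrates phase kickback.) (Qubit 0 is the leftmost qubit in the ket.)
0.0198|01⟩ + 0.9998i|11⟩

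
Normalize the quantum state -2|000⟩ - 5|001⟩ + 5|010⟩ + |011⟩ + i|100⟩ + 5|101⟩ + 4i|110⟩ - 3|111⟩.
-0.1943|000⟩ - 0.4856|001⟩ + 0.4856|010⟩ + 0.09713|011⟩ + 0.09713i|100⟩ + 0.4856|101⟩ + 0.3885i|110⟩ - 0.2914|111⟩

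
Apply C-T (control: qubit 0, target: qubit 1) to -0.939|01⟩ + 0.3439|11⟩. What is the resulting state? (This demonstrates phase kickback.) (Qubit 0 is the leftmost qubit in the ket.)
-0.939|01⟩ + (0.2432 + 0.2432i)|11⟩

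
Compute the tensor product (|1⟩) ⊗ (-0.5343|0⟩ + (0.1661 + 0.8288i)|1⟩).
-0.5343|10⟩ + (0.1661 + 0.8288i)|11⟩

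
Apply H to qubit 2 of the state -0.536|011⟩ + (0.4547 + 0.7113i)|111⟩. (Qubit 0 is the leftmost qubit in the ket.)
-0.379|010⟩ + 0.379|011⟩ + (0.3215 + 0.503i)|110⟩ + (-0.3215 - 0.503i)|111⟩

H on qubit 2 mixes each pair of kets that differ only in qubit 2: amplitudes (a, b) of (|…0…⟩, |…1…⟩) become ((a + b)/√2, (a − b)/√2). Kets absent from the input have amplitude 0.
(|010⟩, |011⟩): (a, b) = (0, -0.536) → (-0.379, 0.379)
(|110⟩, |111⟩): (a, b) = (0, (0.4547 + 0.7113i)) → ((0.3215 + 0.503i), (-0.3215 - 0.503i))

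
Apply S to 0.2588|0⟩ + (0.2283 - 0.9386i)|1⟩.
0.2588|0⟩ + (0.9386 + 0.2283i)|1⟩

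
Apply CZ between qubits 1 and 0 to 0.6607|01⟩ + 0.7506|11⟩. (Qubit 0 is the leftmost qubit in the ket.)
0.6607|01⟩ - 0.7506|11⟩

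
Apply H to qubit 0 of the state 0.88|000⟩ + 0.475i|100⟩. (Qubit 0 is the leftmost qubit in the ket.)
(0.6223 + 0.3359i)|000⟩ + (0.6223 - 0.3359i)|100⟩

H on qubit 0 mixes each pair of kets that differ only in qubit 0: amplitudes (a, b) of (|…0…⟩, |…1…⟩) become ((a + b)/√2, (a − b)/√2). Kets absent from the input have amplitude 0.
(|000⟩, |100⟩): (a, b) = (0.88, 0.475i) → ((0.6223 + 0.3359i), (0.6223 - 0.3359i))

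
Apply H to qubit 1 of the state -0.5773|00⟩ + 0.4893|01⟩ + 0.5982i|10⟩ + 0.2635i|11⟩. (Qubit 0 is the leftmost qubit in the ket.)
-0.06223|00⟩ - 0.7542|01⟩ + 0.6093i|10⟩ + 0.2367i|11⟩

H on qubit 1 mixes each pair of kets that differ only in qubit 1: amplitudes (a, b) of (|…0…⟩, |…1…⟩) become ((a + b)/√2, (a − b)/√2). Kets absent from the input have amplitude 0.
(|00⟩, |01⟩): (a, b) = (-0.5773, 0.4893) → (-0.06223, -0.7542)
(|10⟩, |11⟩): (a, b) = (0.5982i, 0.2635i) → (0.6093i, 0.2367i)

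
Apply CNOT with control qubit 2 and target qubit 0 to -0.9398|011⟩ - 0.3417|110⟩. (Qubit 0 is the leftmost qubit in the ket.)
-0.3417|110⟩ - 0.9398|111⟩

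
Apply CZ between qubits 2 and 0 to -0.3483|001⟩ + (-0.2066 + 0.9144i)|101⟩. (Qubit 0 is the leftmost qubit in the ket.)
-0.3483|001⟩ + (0.2066 - 0.9144i)|101⟩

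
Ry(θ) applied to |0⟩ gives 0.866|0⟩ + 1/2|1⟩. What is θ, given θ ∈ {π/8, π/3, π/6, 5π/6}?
π/3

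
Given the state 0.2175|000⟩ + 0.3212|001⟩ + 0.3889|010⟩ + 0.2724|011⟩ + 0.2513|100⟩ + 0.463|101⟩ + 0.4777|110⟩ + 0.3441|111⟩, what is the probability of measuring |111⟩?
0.1184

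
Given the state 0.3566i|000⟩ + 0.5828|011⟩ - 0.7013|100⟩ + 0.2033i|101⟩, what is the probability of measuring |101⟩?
0.04133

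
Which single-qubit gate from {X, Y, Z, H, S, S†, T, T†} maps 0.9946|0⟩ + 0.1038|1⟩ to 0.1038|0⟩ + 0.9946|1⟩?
X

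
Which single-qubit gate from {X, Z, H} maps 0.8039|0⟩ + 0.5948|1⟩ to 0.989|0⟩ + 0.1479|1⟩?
H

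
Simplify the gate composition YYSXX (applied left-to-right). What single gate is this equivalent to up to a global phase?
S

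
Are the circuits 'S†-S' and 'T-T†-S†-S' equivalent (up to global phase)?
Yes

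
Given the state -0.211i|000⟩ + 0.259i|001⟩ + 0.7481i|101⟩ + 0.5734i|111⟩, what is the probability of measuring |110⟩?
0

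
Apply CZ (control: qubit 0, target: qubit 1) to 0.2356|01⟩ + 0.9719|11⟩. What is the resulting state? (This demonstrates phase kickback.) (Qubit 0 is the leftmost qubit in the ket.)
0.2356|01⟩ - 0.9719|11⟩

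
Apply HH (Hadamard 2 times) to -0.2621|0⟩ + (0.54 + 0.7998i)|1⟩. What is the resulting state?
-0.2621|0⟩ + (0.54 + 0.7998i)|1⟩

H² = I, so an even number of Hadamards cancels: H^2 = I and the state is unchanged.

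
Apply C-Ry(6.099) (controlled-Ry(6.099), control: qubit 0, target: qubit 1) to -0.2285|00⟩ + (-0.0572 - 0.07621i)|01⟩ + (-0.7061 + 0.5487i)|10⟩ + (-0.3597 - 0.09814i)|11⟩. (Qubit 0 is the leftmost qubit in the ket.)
-0.2285|00⟩ + (-0.0572 - 0.07621i)|01⟩ + (0.7362 - 0.5373i)|10⟩ + (0.2932 + 0.1482i)|11⟩

C-Ry(6.099) leaves the control-|0⟩ kets |00⟩, |01⟩ unchanged and applies Ry(6.099) to qubit 1 on the control-|1⟩ pair (|10⟩, |11⟩).
Ry(6.099) = [[cos(θ/2), −sin(θ/2)], [sin(θ/2), cos(θ/2)]]; θ = 6.099, cos(θ/2) ≈ -0.995762, sin(θ/2) ≈ 0.0919625.
With a = amp(|10⟩) = (-0.7061 + 0.5487i) and b = amp(|11⟩) = (-0.3597 - 0.09814i):
new amp(|10⟩) = (-0.995762)·a + (-0.0919625)·b = (0.7362 - 0.5373i)
new amp(|11⟩) = (0.0919625)·a + (-0.995762)·b = (0.2932 + 0.1482i)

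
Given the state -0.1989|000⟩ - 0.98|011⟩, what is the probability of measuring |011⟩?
0.9604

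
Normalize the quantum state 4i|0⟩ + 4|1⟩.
(1/√2)i|0⟩ + 1/√2|1⟩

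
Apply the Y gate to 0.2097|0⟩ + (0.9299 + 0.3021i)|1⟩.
(0.3021 - 0.9299i)|0⟩ + 0.2097i|1⟩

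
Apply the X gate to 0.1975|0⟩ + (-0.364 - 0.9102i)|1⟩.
(-0.364 - 0.9102i)|0⟩ + 0.1975|1⟩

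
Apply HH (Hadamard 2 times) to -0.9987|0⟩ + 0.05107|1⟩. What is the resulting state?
-0.9987|0⟩ + 0.05107|1⟩

H² = I, so an even number of Hadamards cancels: H^2 = I and the state is unchanged.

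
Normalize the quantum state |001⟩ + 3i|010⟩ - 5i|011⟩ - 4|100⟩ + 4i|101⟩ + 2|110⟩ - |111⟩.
0.1179|001⟩ + (1/√8)i|010⟩ - 0.5893i|011⟩ - 0.4714|100⟩ + 0.4714i|101⟩ + 0.2357|110⟩ - 0.1179|111⟩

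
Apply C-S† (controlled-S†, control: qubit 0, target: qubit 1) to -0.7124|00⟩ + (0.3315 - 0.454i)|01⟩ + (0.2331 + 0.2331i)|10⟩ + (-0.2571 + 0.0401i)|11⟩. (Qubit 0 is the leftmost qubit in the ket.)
-0.7124|00⟩ + (0.3315 - 0.454i)|01⟩ + (0.2331 + 0.2331i)|10⟩ + (0.0401 + 0.2571i)|11⟩

C-S† leaves the control-|0⟩ kets |00⟩, |01⟩ unchanged and applies S† to qubit 1 on the control-|1⟩ pair (|10⟩, |11⟩).
S† = [[1, 0], [0, -i]].
With a = amp(|10⟩) = (0.2331 + 0.2331i) and b = amp(|11⟩) = (-0.2571 + 0.0401i):
new amp(|10⟩) = (1)·a = (0.2331 + 0.2331i)
new amp(|11⟩) = (-i)·b = (0.0401 + 0.2571i)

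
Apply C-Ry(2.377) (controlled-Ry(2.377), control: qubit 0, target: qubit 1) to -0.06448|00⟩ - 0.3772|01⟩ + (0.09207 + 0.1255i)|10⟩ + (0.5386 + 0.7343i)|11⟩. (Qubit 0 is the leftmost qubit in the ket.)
-0.06448|00⟩ - 0.3772|01⟩ + (-0.4654 - 0.6345i)|10⟩ + (0.2863 + 0.3904i)|11⟩

C-Ry(2.377) leaves the control-|0⟩ kets |00⟩, |01⟩ unchanged and applies Ry(2.377) to qubit 1 on the control-|1⟩ pair (|10⟩, |11⟩).
Ry(2.377) = [[cos(θ/2), −sin(θ/2)], [sin(θ/2), cos(θ/2)]]; θ = 2.377, cos(θ/2) ≈ 0.373052, sin(θ/2) ≈ 0.92781.
With a = amp(|10⟩) = (0.09207 + 0.1255i) and b = amp(|11⟩) = (0.5386 + 0.7343i):
new amp(|10⟩) = (0.373052)·a + (-0.92781)·b = (-0.4654 - 0.6345i)
new amp(|11⟩) = (0.92781)·a + (0.373052)·b = (0.2863 + 0.3904i)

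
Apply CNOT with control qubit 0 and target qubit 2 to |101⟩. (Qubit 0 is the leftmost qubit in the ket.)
|100⟩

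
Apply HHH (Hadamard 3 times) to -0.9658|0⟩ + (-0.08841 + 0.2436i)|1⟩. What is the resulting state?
(-0.7454 + 0.1723i)|0⟩ + (-0.6204 - 0.1723i)|1⟩

H² = I, so H^3 = H: a single Hadamard. With (a, b) = (-0.9658, (-0.08841 + 0.2436i)), H gives ((a + b)/√2, (a − b)/√2) = ((-0.7454 + 0.1723i), (-0.6204 - 0.1723i)).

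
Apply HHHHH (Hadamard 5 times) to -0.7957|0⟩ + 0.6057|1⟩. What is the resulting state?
-0.1344|0⟩ - 0.9909|1⟩

H² = I, so H^5 = H: a single Hadamard. With (a, b) = (-0.7957, 0.6057), H gives ((a + b)/√2, (a − b)/√2) = (-0.1344, -0.9909).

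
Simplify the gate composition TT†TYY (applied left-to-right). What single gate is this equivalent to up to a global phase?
T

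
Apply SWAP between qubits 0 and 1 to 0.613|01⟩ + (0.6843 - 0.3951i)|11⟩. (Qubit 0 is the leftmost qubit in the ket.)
0.613|10⟩ + (0.6843 - 0.3951i)|11⟩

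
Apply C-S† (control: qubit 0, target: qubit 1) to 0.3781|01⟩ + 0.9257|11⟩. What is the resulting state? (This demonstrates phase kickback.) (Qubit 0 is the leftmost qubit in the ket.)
0.3781|01⟩ - 0.9257i|11⟩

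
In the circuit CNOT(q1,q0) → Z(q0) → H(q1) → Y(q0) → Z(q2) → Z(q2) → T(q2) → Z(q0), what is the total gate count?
8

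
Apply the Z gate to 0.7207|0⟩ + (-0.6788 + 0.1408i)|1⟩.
0.7207|0⟩ + (0.6788 - 0.1408i)|1⟩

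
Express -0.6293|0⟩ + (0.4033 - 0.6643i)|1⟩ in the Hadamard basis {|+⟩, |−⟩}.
(-0.1598 - 0.4697i)|+⟩ + (-0.7302 + 0.4697i)|−⟩

With |ψ⟩ = α|0⟩ + β|1⟩, the Hadamard-basis coefficients are ⟨+|ψ⟩ = (α + β)/√2 and ⟨−|ψ⟩ = (α − β)/√2.
Here α = -0.6293, β = (0.4033 - 0.6643i): (α + β)/√2 = (-0.1598 - 0.4697i), (α − β)/√2 = (-0.7302 + 0.4697i).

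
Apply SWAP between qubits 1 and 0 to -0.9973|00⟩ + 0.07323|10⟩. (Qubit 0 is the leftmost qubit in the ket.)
-0.9973|00⟩ + 0.07323|01⟩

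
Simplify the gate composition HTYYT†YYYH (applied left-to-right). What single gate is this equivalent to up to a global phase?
Y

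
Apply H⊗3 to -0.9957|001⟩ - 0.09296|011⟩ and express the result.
-0.3849|000⟩ + 0.3849|001⟩ - 0.3192|010⟩ + 0.3192|011⟩ - 0.3849|100⟩ + 0.3849|101⟩ - 0.3192|110⟩ + 0.3192|111⟩

H⊗3 gives amp(|y⟩) = (1/2√2) Σ_x (−1)^(x·y) amp(|x⟩), where x·y is the number of positions in which both x and y have a 1.
|000⟩: (-0.9957 - 0.09296)/(2√2) = -0.3849
|001⟩: (0.9957 + 0.09296)/(2√2) = 0.3849
|010⟩: (-0.9957 + 0.09296)/(2√2) = -0.3192
|011⟩: (0.9957 - 0.09296)/(2√2) = 0.3192
|100⟩: (-0.9957 - 0.09296)/(2√2) = -0.3849
|101⟩: (0.9957 + 0.09296)/(2√2) = 0.3849
|110⟩: (-0.9957 + 0.09296)/(2√2) = -0.3192
|111⟩: (0.9957 - 0.09296)/(2√2) = 0.3192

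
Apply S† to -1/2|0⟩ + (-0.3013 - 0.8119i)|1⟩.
-1/2|0⟩ + (-0.8119 + 0.3013i)|1⟩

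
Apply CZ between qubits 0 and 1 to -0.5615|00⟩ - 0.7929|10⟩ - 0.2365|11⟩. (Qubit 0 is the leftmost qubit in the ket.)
-0.5615|00⟩ - 0.7929|10⟩ + 0.2365|11⟩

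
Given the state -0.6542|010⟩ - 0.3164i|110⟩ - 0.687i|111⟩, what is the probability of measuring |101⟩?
0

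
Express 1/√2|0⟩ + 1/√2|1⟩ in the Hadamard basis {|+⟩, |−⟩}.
|+⟩

With |ψ⟩ = α|0⟩ + β|1⟩, the Hadamard-basis coefficients are ⟨+|ψ⟩ = (α + β)/√2 and ⟨−|ψ⟩ = (α − β)/√2.
Here α = 1/√2, β = 1/√2: (α + β)/√2 = 1, (α − β)/√2 = 0.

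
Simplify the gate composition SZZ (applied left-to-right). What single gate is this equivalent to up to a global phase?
S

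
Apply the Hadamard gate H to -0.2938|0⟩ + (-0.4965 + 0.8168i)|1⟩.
(-0.5588 + 0.5776i)|0⟩ + (0.1433 - 0.5776i)|1⟩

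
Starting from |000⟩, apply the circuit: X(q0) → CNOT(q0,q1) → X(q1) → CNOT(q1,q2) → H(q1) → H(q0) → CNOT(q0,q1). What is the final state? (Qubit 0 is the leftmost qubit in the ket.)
1/2|000⟩ + 1/2|010⟩ - 1/2|100⟩ - 1/2|110⟩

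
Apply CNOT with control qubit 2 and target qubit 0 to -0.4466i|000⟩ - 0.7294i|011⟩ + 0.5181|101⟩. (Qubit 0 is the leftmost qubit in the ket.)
-0.4466i|000⟩ + 0.5181|001⟩ - 0.7294i|111⟩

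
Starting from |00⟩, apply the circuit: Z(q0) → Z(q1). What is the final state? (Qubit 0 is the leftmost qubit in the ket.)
|00⟩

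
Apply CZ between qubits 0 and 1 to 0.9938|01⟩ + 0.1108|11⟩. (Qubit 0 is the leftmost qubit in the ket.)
0.9938|01⟩ - 0.1108|11⟩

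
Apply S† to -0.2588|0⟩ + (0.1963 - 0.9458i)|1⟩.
-0.2588|0⟩ + (-0.9458 - 0.1963i)|1⟩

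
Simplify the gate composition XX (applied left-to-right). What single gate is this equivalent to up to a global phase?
I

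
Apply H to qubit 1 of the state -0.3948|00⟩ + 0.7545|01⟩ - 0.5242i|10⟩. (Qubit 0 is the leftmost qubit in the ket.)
0.2543|00⟩ - 0.8127|01⟩ - 0.3707i|10⟩ - 0.3707i|11⟩

H on qubit 1 mixes each pair of kets that differ only in qubit 1: amplitudes (a, b) of (|…0…⟩, |…1…⟩) become ((a + b)/√2, (a − b)/√2). Kets absent from the input have amplitude 0.
(|00⟩, |01⟩): (a, b) = (-0.3948, 0.7545) → (0.2543, -0.8127)
(|10⟩, |11⟩): (a, b) = (-0.5242i, 0) → (-0.3707i, -0.3707i)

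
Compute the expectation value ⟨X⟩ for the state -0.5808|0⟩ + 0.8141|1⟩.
-0.9457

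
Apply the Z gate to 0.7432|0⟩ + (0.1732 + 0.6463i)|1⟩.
0.7432|0⟩ + (-0.1732 - 0.6463i)|1⟩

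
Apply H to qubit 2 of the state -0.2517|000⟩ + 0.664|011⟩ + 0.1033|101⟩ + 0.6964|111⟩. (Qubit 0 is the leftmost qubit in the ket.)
-0.178|000⟩ - 0.178|001⟩ + 0.4695|010⟩ - 0.4695|011⟩ + 0.07304|100⟩ - 0.07304|101⟩ + 0.4924|110⟩ - 0.4924|111⟩

H on qubit 2 mixes each pair of kets that differ only in qubit 2: amplitudes (a, b) of (|…0…⟩, |…1…⟩) become ((a + b)/√2, (a − b)/√2). Kets absent from the input have amplitude 0.
(|000⟩, |001⟩): (a, b) = (-0.2517, 0) → (-0.178, -0.178)
(|010⟩, |011⟩): (a, b) = (0, 0.664) → (0.4695, -0.4695)
(|100⟩, |101⟩): (a, b) = (0, 0.1033) → (0.07304, -0.07304)
(|110⟩, |111⟩): (a, b) = (0, 0.6964) → (0.4924, -0.4924)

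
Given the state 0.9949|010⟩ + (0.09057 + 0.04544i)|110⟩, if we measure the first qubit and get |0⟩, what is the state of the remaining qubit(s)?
|10⟩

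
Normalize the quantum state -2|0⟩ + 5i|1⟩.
-0.3714|0⟩ + 0.9285i|1⟩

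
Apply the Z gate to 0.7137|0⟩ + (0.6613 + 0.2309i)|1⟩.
0.7137|0⟩ + (-0.6613 - 0.2309i)|1⟩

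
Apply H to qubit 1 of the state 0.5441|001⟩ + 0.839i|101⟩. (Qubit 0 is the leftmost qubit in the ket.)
0.3847|001⟩ + 0.3847|011⟩ + 0.5933i|101⟩ + 0.5933i|111⟩

H on qubit 1 mixes each pair of kets that differ only in qubit 1: amplitudes (a, b) of (|…0…⟩, |…1…⟩) become ((a + b)/√2, (a − b)/√2). Kets absent from the input have amplitude 0.
(|001⟩, |011⟩): (a, b) = (0.5441, 0) → (0.3847, 0.3847)
(|101⟩, |111⟩): (a, b) = (0.839i, 0) → (0.5933i, 0.5933i)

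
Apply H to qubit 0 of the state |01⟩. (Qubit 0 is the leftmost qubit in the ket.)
1/√2|01⟩ + 1/√2|11⟩

H on qubit 0 mixes each pair of kets that differ only in qubit 0: amplitudes (a, b) of (|…0…⟩, |…1…⟩) become ((a + b)/√2, (a − b)/√2). Kets absent from the input have amplitude 0.
(|01⟩, |11⟩): (a, b) = (1, 0) → (1/√2, 1/√2)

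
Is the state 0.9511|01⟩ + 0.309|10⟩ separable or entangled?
Entangled

Writing the state as a|00⟩ + b|01⟩ + c|10⟩ + d|11⟩, it is a product state iff ad − bc = 0.
Here (a, b, c, d) = (0, 0.9511, 0.309, 0): ad − bc = (0)(0) − (0.9511)(0.309) = -0.2939 ≠ 0, so the state is entangled.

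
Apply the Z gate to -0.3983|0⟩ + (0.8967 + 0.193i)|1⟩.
-0.3983|0⟩ + (-0.8967 - 0.193i)|1⟩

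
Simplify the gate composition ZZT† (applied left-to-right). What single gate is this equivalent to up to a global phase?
T†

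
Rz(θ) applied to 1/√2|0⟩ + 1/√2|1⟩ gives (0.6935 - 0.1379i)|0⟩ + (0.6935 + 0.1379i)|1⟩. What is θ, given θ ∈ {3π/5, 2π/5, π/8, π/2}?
π/8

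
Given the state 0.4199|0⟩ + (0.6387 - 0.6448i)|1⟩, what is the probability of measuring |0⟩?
0.1763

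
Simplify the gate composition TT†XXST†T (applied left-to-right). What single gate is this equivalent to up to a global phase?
S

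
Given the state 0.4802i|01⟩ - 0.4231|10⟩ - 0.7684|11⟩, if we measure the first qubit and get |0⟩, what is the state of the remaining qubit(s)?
i|1⟩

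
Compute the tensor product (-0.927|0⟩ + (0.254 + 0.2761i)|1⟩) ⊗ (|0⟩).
-0.927|00⟩ + (0.254 + 0.2761i)|10⟩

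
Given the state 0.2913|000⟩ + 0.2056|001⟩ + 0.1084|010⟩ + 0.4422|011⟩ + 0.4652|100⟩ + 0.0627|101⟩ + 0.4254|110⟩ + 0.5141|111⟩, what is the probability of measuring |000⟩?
0.08486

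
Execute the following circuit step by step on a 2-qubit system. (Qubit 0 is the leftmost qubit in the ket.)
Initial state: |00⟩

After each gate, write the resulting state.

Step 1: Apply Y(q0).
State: i|10⟩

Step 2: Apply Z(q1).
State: i|10⟩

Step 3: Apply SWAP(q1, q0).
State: i|01⟩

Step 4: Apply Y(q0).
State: -|11⟩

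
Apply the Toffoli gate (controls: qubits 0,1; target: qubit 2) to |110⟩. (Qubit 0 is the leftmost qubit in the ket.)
|111⟩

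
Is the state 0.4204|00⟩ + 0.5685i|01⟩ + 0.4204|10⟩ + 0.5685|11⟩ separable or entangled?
Entangled

Writing the state as a|00⟩ + b|01⟩ + c|10⟩ + d|11⟩, it is a product state iff ad − bc = 0.
Here (a, b, c, d) = (0.4204, 0.5685i, 0.4204, 0.5685): ad − bc = (0.4204)(0.5685) − (0.5685i)(0.4204) = (0.239 - 0.239i) ≠ 0, so the state is entangled.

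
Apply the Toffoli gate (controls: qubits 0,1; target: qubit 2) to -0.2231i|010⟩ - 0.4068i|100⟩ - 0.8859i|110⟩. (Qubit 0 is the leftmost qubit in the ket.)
-0.2231i|010⟩ - 0.4068i|100⟩ - 0.8859i|111⟩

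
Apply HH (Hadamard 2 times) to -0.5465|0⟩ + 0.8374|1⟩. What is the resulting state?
-0.5465|0⟩ + 0.8374|1⟩

H² = I, so an even number of Hadamards cancels: H^2 = I and the state is unchanged.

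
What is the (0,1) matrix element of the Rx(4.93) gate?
-0.6261i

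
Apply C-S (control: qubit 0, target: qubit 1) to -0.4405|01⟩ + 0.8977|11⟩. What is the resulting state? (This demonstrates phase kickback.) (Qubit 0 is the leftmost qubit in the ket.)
-0.4405|01⟩ + 0.8977i|11⟩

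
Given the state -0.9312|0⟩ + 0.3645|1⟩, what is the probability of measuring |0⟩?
0.8671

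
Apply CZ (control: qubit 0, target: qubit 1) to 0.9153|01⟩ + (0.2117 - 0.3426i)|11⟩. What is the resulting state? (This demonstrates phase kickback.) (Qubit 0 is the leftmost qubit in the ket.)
0.9153|01⟩ + (-0.2117 + 0.3426i)|11⟩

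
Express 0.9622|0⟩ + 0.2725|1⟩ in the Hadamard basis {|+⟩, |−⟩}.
0.8731|+⟩ + 0.4877|−⟩

With |ψ⟩ = α|0⟩ + β|1⟩, the Hadamard-basis coefficients are ⟨+|ψ⟩ = (α + β)/√2 and ⟨−|ψ⟩ = (α − β)/√2.
Here α = 0.9622, β = 0.2725: (α + β)/√2 = 0.8731, (α − β)/√2 = 0.4877.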